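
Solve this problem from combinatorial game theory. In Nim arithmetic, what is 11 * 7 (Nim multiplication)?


Nim multiplication is bilinear over XOR: (u XOR v) * w = (u*w) XOR (v*w).
So we split each operand into its bit components and XOR the pairwise Nim products.
11 = 1 + 2 + 8 (as XOR of powers of 2).
7 = 1 + 2 + 4 (as XOR of powers of 2).
Using the standard Nim-product table on single bits:
  2*2 = 3,   2*4 = 8,   2*8 = 12,
  4*4 = 6,   4*8 = 11,  8*8 = 13,
and  1*x = x (identity), k*l = l*k (commutative).
Pairwise Nim products:
  1 * 1 = 1
  1 * 2 = 2
  1 * 4 = 4
  2 * 1 = 2
  2 * 2 = 3
  2 * 4 = 8
  8 * 1 = 8
  8 * 2 = 12
  8 * 4 = 11
XOR them: 1 XOR 2 XOR 4 XOR 2 XOR 3 XOR 8 XOR 8 XOR 12 XOR 11 = 1.
Result: 11 * 7 = 1 (in Nim).

1


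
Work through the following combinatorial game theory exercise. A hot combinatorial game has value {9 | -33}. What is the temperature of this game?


The game is {9 | -33}, a switch {a | b} with numbers a > b.
Cooling {a | b} by t gives {a - t | b + t}, which stops being hot when a - t = b + t, i.e. at t = (a - b)/2. So the temperature of a switch is (a - b)/2.
Temperature = (Left option - Right option) / 2
= (9 - (-33)) / 2
= 42 / 2
= 21

21


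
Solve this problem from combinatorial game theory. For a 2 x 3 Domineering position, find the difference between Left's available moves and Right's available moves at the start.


Board is 2 x 3 (rows x cols).
Left (vertical) placements: (rows-1) * cols = 1 * 3 = 3
Right (horizontal) placements: rows * (cols-1) = 2 * 2 = 4
Advantage = Left - Right = 3 - 4 = -1

-1


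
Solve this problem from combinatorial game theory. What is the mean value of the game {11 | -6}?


Game = {11 | -6}, a switch {a | b} with numbers a > b.
Its thermograph has left wall a - t and right wall b + t, which meet at t = (a - b)/2, where both equal (a + b)/2. So the mast (mean value) is at (a + b)/2.
Mean = (11 + (-6))/2 = 5/2 = 5/2

5/2


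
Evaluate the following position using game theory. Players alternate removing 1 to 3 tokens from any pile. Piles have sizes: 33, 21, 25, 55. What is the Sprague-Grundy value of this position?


Subtraction set: {1, 2, 3}
For this subtraction set, G(n) = n mod 4 (period = max + 1 = 4).
Pile 1 (size 33): G(33) = 33 mod 4 = 1
Pile 2 (size 21): G(21) = 21 mod 4 = 1
Pile 3 (size 25): G(25) = 25 mod 4 = 1
Pile 4 (size 55): G(55) = 55 mod 4 = 3
Total Grundy value = XOR of all: 1 XOR 1 XOR 1 XOR 3 = 2

2


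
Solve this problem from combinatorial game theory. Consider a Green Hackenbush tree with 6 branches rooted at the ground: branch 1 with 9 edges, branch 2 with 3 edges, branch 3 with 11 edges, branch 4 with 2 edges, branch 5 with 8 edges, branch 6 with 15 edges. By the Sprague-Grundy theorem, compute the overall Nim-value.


The tree has 6 branches from the ground vertex.
In Green Hackenbush, the Nim-value of a simple path of length k is k.
Branch 1: length 9, Nim-value = 9
Branch 2: length 3, Nim-value = 3
Branch 3: length 11, Nim-value = 11
Branch 4: length 2, Nim-value = 2
Branch 5: length 8, Nim-value = 8
Branch 6: length 15, Nim-value = 15
Total Nim-value = XOR of all branch values:
0 XOR 9 = 9
9 XOR 3 = 10
10 XOR 11 = 1
1 XOR 2 = 3
3 XOR 8 = 11
11 XOR 15 = 4
Nim-value of the tree = 4

4


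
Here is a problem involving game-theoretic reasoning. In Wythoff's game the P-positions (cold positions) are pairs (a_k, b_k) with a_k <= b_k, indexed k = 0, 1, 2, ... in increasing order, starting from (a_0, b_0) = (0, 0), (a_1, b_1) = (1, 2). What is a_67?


By Wythoff's theorem, a_k = floor(k * phi) and b_k = floor(k * phi^2) = a_k + k, where phi = (1 + sqrt(5))/2 is the golden ratio.
phi = (1 + sqrt(5))/2 = 1.618034
k = 67
k * phi = 67 * 1.618034 = 108.408277
a_67 = floor(k * phi) = 108

108


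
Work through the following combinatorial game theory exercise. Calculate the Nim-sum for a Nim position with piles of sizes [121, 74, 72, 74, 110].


We need the XOR (exclusive or) of all pile sizes.
After XOR-ing pile 1 (size 121): 0 XOR 121 = 121
After XOR-ing pile 2 (size 74): 121 XOR 74 = 51
After XOR-ing pile 3 (size 72): 51 XOR 72 = 123
After XOR-ing pile 4 (size 74): 123 XOR 74 = 49
After XOR-ing pile 5 (size 110): 49 XOR 110 = 95
The Nim-value of this position is 95.

95


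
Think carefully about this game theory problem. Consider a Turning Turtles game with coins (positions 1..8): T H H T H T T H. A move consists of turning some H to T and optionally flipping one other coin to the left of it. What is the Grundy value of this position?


Coins: T H H T H T T H
Key fact: a single head at position k behaves exactly like a Nim heap of size k (turning it to T and optionally flipping a coin at j < k corresponds to moving the heap from k to j, or to 0), and heads combine as a disjunctive sum (two heads at the same place would cancel, matching j XOR j = 0). So the Nim-value is the XOR of the 1-indexed positions of the heads.
Face-up positions (1-indexed): [2, 3, 5, 8]
XOR 0 with 2: 0 XOR 2 = 2
XOR 2 with 3: 2 XOR 3 = 1
XOR 1 with 5: 1 XOR 5 = 4
XOR 4 with 8: 4 XOR 8 = 12
Nim-value = 12

12


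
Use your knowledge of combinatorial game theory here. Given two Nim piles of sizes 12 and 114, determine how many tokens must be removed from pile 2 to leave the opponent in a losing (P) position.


Piles: 12 and 114
Current XOR: 12 XOR 114 = 126 (non-zero, so this is an N-position).
To make the XOR zero, we need to find a move that balances the piles.
For pile 2 (size 114): target = 114 XOR 126 = 12
We reduce pile 2 from 114 to 12.
Tokens removed: 114 - 12 = 102
Verification: 12 XOR 12 = 0

102


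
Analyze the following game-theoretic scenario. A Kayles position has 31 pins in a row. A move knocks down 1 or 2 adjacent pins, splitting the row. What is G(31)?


Kayles: a move removes 1 or 2 adjacent pins from a contiguous row.
Removing pins from a row of k leaves two independent rows (a, b) with a + b = k - 1 (one pin) or a + b = k - 2 (two pins); an end removal gives a = 0.
By Sprague-Grundy, G(k) = mex{ G(a) XOR G(b) } over all these splits. G(0) = 0.
G(1): splits (0,0):0^0=0 -> mex({0}) = 1
G(2): splits (0,1):0^1=1 (0,0):0^0=0 -> mex({0, 1}) = 2
G(3): splits (0,2):0^2=2 (1,1):1^1=0 (0,1):0^1=1 -> mex({0, 1, 2}) = 3
G(4): splits (0,3):0^3=3 (1,2):1^2=3 (0,2):0^2=2 (1,1):1^1=0 -> mex({0, 2, 3}) = 1
G(5): splits (0,4):0^1=1 (1,3):1^3=2 (2,2):2^2=0 (0,3):0^3=3 (1,2):1^2=3 -> mex({0, 1, 2, 3}) = 4
G(6) = mex({0, 1, 2, 4}) = 3
G(7) = mex({0, 1, 3, 4, 5}) = 2
G(8) = mex({0, 2, 3, 5, 6}) = 1
G(9) = mex({0, 1, 2, 3, 6, 7}) = 4
G(10) = mex({0, 1, 3, 4, 5, 7}) = 2
G(11) = mex({0, 1, 2, 3, 4, 5}) = 6
G(12) = mex({0, 1, 2, 3, 5, 6, 7}) = 4
G(13) = mex({0, 2, 3, 4, 6, 7}) = 1
G(14) = mex({0, 1, 4, 5, 6, 7}) = 2
G(15) = mex({0, 1, 2, 3, 4, 5, 6}) = 7
G(16) = mex({0, 2, 3, 5, 6, 7}) = 1
G(17) = mex({0, 1, 2, 3, 5, 6, 7}) = 4
G(18) = mex({0, 1, 2, 4, 5, 6}) = 3
G(19) = mex({0, 1, 3, 4, 5, 7}) = 2
G(20) = mex({0, 2, 3, 4, 5, 6, 7}) = 1
G(21) = mex({0, 1, 2, 3, 5, 6, 7}) = 4
G(22) = mex({0, 1, 2, 3, 4, 5, 7}) = 6
G(23) = mex({0, 1, 2, 3, 4, 5, 6}) = 7
G(24) = mex({0, 1, 2, 3, 5, 6, 7}) = 4
G(25) = mex({0, 2, 3, 4, 6, 7}) = 1
G(26) = mex({0, 1, 3, 4, 5, 6, 7}) = 2
G(27) = mex({0, 1, 2, 3, 4, 5, 6, 7}) = 8
G(28) = mex({0, 1, 2, 3, 4, 6, 7, 8}) = 5
G(29) = mex({0, 1, 2, 3, 5, 6, 7, 8, 9}) = 4
G(30) = mex({0, 1, 2, 3, 4, 5, 6, 9, 10}) = 7
G(31) = mex({0, 1, 3, 4, 5, 7, 10, 11}) = 2
Therefore G(31) = 2.

2


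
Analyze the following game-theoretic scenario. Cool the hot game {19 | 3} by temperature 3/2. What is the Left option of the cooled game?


Original game: {19 | 3} (a switch {a | b} with a > b).
Cooling by t (for t below the temperature (a - b)/2 = 8) taxes each move by t: {a | b} cooled by t is {a - t | b + t}.
Cooling amount: t = 3/2
Cooled Left option: 19 - 3/2 = 35/2
Cooled Right option: 3 + 3/2 = 9/2
Cooled game: {35/2 | 9/2}
Left option = 35/2

35/2


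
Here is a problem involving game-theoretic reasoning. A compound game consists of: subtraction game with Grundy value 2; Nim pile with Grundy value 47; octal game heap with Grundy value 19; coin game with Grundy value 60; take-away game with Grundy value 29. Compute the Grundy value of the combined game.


By the Sprague-Grundy theorem, the Grundy value of a sum of games is the XOR of individual Grundy values.
subtraction game: Grundy value = 2. Running XOR: 0 XOR 2 = 2
Nim pile: Grundy value = 47. Running XOR: 2 XOR 47 = 45
octal game heap: Grundy value = 19. Running XOR: 45 XOR 19 = 62
coin game: Grundy value = 60. Running XOR: 62 XOR 60 = 2
take-away game: Grundy value = 29. Running XOR: 2 XOR 29 = 31
The combined Grundy value is 31.

31


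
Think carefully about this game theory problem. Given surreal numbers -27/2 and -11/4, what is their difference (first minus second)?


x = -27/2, y = -11/4
Converting to common denominator: 4
x = -54/4, y = -11/4
x - y = -27/2 - -11/4 = -43/4

-43/4


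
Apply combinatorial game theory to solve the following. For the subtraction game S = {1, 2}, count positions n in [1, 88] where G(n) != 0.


Subtraction set S = {1, 2}, so G(n) = n mod 3.
G(n) = 0 when n is a multiple of 3.
Multiples of 3 in [1, 88]: 29
N-positions (nonzero Grundy) = 88 - 29 = 59

59


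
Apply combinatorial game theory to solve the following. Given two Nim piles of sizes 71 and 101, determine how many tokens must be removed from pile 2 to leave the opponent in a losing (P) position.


Piles: 71 and 101
Current XOR: 71 XOR 101 = 34 (non-zero, so this is an N-position).
To make the XOR zero, we need to find a move that balances the piles.
For pile 2 (size 101): target = 101 XOR 34 = 71
We reduce pile 2 from 101 to 71.
Tokens removed: 101 - 71 = 30
Verification: 71 XOR 71 = 0

30


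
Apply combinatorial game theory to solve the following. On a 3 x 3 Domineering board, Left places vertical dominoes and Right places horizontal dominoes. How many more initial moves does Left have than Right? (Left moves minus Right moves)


Board is 3 x 3 (rows x cols).
Left (vertical) placements: (rows-1) * cols = 2 * 3 = 6
Right (horizontal) placements: rows * (cols-1) = 3 * 2 = 6
Advantage = Left - Right = 6 - 6 = 0

0


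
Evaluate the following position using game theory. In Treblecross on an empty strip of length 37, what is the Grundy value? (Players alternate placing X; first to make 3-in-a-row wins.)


Treblecross: place X on empty cells; 3-in-a-row wins.
Playing within two cells of an existing X lets the opponent win at once, so sensible play treats the cells i-2..i+2 around each X as dead. The player left with no safe cell loses, so this is a normal-play take-away game on strips of safe cells.
Placing X at cell i (0-indexed) of a strip of k safe cells leaves independent strips of sizes max(0, i-2) and max(0, k-i-3). Hence G(k) = mex{ G(max(0,i-2)) XOR G(max(0,k-i-3)) : 0 <= i < k }, with G(0) = 0.
G(1): splits (0,0):0^0=0 -> mex({0}) = 1
G(2): splits (0,0):0^0=0 -> mex({0}) = 1
G(3): splits (0,0):0^0=0 -> mex({0}) = 1
G(4): splits (0,1):0^1=1 (0,0):0^0=0 -> mex({0, 1}) = 2
G(5): splits (0,2):0^1=1 (0,1):0^1=1 (0,0):0^0=0 -> mex({0, 1}) = 2
G(6) = mex({1}) = 0
G(7) = mex({0, 1, 2}) = 3
G(8) = mex({0, 1, 2}) = 3
G(9) = mex({0, 2}) = 1
G(10) = mex({0, 2, 3}) = 1
G(11) = mex({0, 3}) = 1
G(12) = mex({1, 3}) = 0
G(13) = mex({0, 1, 2, 3}) = 4
G(14) = mex({0, 1, 2}) = 3
G(15) = mex({0, 1, 2}) = 3
G(16) = mex({0, 1, 2, 4}) = 3
G(17) = mex({0, 1, 3, 4}) = 2
G(18) = mex({0, 1, 3, 4}) = 2
G(19) = mex({0, 1, 3, 5}) = 2
G(20) = mex({0, 1, 2, 3, 5}) = 4
G(21) = mex({0, 1, 2, 3, 5}) = 4
G(22) = mex({1, 2, 6}) = 0
G(23) = mex({0, 1, 2, 3, 4, 6}) = 5
G(24) = mex({0, 1, 2, 3, 4}) = 5
G(25) = mex({0, 1, 3, 4, 7}) = 2
G(26) = mex({0, 1, 3, 4, 5, 7}) = 2
G(27) = mex({0, 1, 3, 5}) = 2
G(28) = mex({0, 1, 2, 5}) = 3
G(29) = mex({0, 1, 2, 4, 5, 6}) = 3
G(30) = mex({1, 2, 4, 6}) = 0
G(31) = mex({0, 1, 2, 3, 4, 6}) = 5
G(32) = mex({1, 2, 3, 4, 7}) = 0
G(33) = mex({0, 3, 7}) = 1
G(34) = mex({0, 2, 3, 5, 7}) = 1
G(35) = mex({0, 2, 3, 5, 6}) = 1
G(36) = mex({0, 1, 2, 5, 6}) = 3
G(37) = mex({0, 1, 2, 4, 5, 6}) = 3
Therefore G(37) = 3.

3


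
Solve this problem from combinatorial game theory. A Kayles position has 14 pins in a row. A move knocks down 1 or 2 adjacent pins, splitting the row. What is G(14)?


Kayles: a move removes 1 or 2 adjacent pins from a contiguous row.
Removing pins from a row of k leaves two independent rows (a, b) with a + b = k - 1 (one pin) or a + b = k - 2 (two pins); an end removal gives a = 0.
By Sprague-Grundy, G(k) = mex{ G(a) XOR G(b) } over all these splits. G(0) = 0.
G(1): splits (0,0):0^0=0 -> mex({0}) = 1
G(2): splits (0,1):0^1=1 (0,0):0^0=0 -> mex({0, 1}) = 2
G(3): splits (0,2):0^2=2 (1,1):1^1=0 (0,1):0^1=1 -> mex({0, 1, 2}) = 3
G(4): splits (0,3):0^3=3 (1,2):1^2=3 (0,2):0^2=2 (1,1):1^1=0 -> mex({0, 2, 3}) = 1
G(5): splits (0,4):0^1=1 (1,3):1^3=2 (2,2):2^2=0 (0,3):0^3=3 (1,2):1^2=3 -> mex({0, 1, 2, 3}) = 4
G(6) = mex({0, 1, 2, 4}) = 3
G(7) = mex({0, 1, 3, 4, 5}) = 2
G(8) = mex({0, 2, 3, 5, 6}) = 1
G(9) = mex({0, 1, 2, 3, 6, 7}) = 4
G(10) = mex({0, 1, 3, 4, 5, 7}) = 2
G(11) = mex({0, 1, 2, 3, 4, 5}) = 6
G(12) = mex({0, 1, 2, 3, 5, 6, 7}) = 4
G(13) = mex({0, 2, 3, 4, 6, 7}) = 1
G(14) = mex({0, 1, 4, 5, 6, 7}) = 2
Therefore G(14) = 2.

2


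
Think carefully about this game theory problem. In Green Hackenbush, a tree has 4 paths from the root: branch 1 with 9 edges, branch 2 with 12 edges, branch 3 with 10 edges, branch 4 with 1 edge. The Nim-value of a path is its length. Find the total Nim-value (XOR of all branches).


The tree has 4 branches from the ground vertex.
In Green Hackenbush, the Nim-value of a simple path of length k is k.
Branch 1: length 9, Nim-value = 9
Branch 2: length 12, Nim-value = 12
Branch 3: length 10, Nim-value = 10
Branch 4: length 1, Nim-value = 1
Total Nim-value = XOR of all branch values:
0 XOR 9 = 9
9 XOR 12 = 5
5 XOR 10 = 15
15 XOR 1 = 14
Nim-value of the tree = 14

14


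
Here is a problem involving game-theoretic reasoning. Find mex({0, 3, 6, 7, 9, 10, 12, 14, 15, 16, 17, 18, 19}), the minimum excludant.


Set = {0, 3, 6, 7, 9, 10, 12, 14, 15, 16, 17, 18, 19}
0 is in the set.
1 is NOT in the set. This is the mex.
mex = 1

1


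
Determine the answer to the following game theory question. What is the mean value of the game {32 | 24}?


Game = {32 | 24}, a switch {a | b} with numbers a > b.
Its thermograph has left wall a - t and right wall b + t, which meet at t = (a - b)/2, where both equal (a + b)/2. So the mast (mean value) is at (a + b)/2.
Mean = (32 + (24))/2 = 56/2 = 28

28


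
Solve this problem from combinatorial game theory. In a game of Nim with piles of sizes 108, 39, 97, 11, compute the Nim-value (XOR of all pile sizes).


We need the XOR (exclusive or) of all pile sizes.
After XOR-ing pile 1 (size 108): 0 XOR 108 = 108
After XOR-ing pile 2 (size 39): 108 XOR 39 = 75
After XOR-ing pile 3 (size 97): 75 XOR 97 = 42
After XOR-ing pile 4 (size 11): 42 XOR 11 = 33
The Nim-value of this position is 33.

33


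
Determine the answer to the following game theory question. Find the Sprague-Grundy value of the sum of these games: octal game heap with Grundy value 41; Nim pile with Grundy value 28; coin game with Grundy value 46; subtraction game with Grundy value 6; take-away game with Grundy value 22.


By the Sprague-Grundy theorem, the Grundy value of a sum of games is the XOR of individual Grundy values.
octal game heap: Grundy value = 41. Running XOR: 0 XOR 41 = 41
Nim pile: Grundy value = 28. Running XOR: 41 XOR 28 = 53
coin game: Grundy value = 46. Running XOR: 53 XOR 46 = 27
subtraction game: Grundy value = 6. Running XOR: 27 XOR 6 = 29
take-away game: Grundy value = 22. Running XOR: 29 XOR 22 = 11
The combined Grundy value is 11.

11


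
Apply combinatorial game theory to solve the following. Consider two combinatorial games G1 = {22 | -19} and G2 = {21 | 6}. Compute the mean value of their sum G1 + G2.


G1 = {22 | -19}, G2 = {21 | 6}
Each is a switch {a | b} with numbers a > b; its mean value is (a + b)/2, and mean value is additive over game sums: m(G1 + G2) = m(G1) + m(G2).
Mean of G1 = (22 + (-19))/2 = 3/2 = 3/2
Mean of G2 = (21 + (6))/2 = 27/2 = 27/2
Mean of G1 + G2 = 3/2 + 27/2 = 15

15


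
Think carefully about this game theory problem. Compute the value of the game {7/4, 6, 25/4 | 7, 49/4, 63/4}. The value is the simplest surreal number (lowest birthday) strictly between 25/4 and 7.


Left options: {7/4, 6, 25/4}, max = 25/4
Right options: {7, 49/4, 63/4}, min = 7
All options are numbers and max(Left) < min(Right), so by the simplicity theorem the value is the simplest (earliest-born) number strictly between 25/4 and 7.
No integer lies strictly between 25/4 and 7, so the value is the dyadic rational m/2^k in the interval with the smallest k (then m odd); search k = 1, 2, ...:
Denominator 2: 13/2 lies strictly between 25/4 and 7 -- found.
The simplest number in the interval is 13/2.
Game value = 13/2

13/2


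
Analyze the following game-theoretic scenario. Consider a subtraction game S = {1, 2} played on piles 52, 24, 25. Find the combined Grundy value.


Subtraction set: {1, 2}
For this subtraction set, G(n) = n mod 3 (period = max + 1 = 3).
Pile 1 (size 52): G(52) = 52 mod 3 = 1
Pile 2 (size 24): G(24) = 24 mod 3 = 0
Pile 3 (size 25): G(25) = 25 mod 3 = 1
Total Grundy value = XOR of all: 1 XOR 0 XOR 1 = 0

0


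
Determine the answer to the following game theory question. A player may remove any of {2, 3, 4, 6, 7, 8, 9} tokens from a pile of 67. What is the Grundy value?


The subtraction set is S = {2, 3, 4, 6, 7, 8, 9}.
G(k) = mex{ G(k - s) : s in S, s <= k }. We compute iteratively: G(0) = 0.
G(1) = mex({}) = 0
G(2) = mex({0}) = 1
G(3) = mex({0}) = 1
G(4) = mex({0, 1}) = 2
G(5) = mex({0, 1}) = 2
G(6) = mex({0, 1, 2}) = 3
G(7) = mex({0, 1, 2}) = 3
G(8) = mex({0, 1, 2, 3}) = 4
G(9) = mex({0, 1, 2, 3}) = 4
G(10) = mex({0, 1, 2, 3, 4}) = 5
G(11) = mex({1, 2, 3, 4}) = 0
G(12) = mex({1, 2, 3, 4, 5}) = 0
G(13) = mex({0, 2, 3, 4, 5}) = 1
G(14) = mex({0, 2, 3, 4, 5}) = 1
G(15) = mex({0, 1, 3, 4}) = 2
G(16) = mex({0, 1, 3, 4, 5}) = 2
G(17) = mex({0, 1, 2, 4, 5}) = 3
G(18) = mex({0, 1, 2, 4, 5}) = 3
G(19) = mex({0, 1, 2, 3, 5}) = 4
Observe that G(11)..G(19) = 0, 0, 1, 1, 2, 2, 3, 3, 4 repeats G(0)..G(8) = 0, 0, 1, 1, 2, 2, 3, 3, 4.
For k >= max(S) = 9, G(k) is determined by the previous 9 values G(k-9)..G(k-1); a window of 9 consecutive values has recurred shifted by 11, so by induction G(k + 11) = G(k) for all k >= 0: the sequence is periodic from the start with period 11.
One period: G(0..10) = 0, 0, 1, 1, 2, 2, 3, 3, 4, 4, 5.
67 mod 11 = 1, so G(67) = G(1) = 0.

0


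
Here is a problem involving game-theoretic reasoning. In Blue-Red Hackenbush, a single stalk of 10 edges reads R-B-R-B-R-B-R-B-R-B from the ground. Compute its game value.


Edges (from ground): R-B-R-B-R-B-R-B-R-B
By Berlekamp's sign-expansion rule, a Blue-Red Hackenbush stalk has the value of the surreal number whose sign sequence is the edge sequence with B -> + and R -> -.
Sign sequence: -+-+-+-+-+
Trace the sign expansion in the surreal number tree, starting from 0:
Edge 1: R (sign -) -> bounds (-inf, 0), value = -1
Edge 2: B (sign +) -> bounds (-1, 0), value = -1/2
Edge 3: R (sign -) -> bounds (-1, -1/2), value = -3/4
Edge 4: B (sign +) -> bounds (-3/4, -1/2), value = -5/8
Edge 5: R (sign -) -> bounds (-3/4, -5/8), value = -11/16
Edge 6: B (sign +) -> bounds (-11/16, -5/8), value = -21/32
Edge 7: R (sign -) -> bounds (-11/16, -21/32), value = -43/64
Edge 8: B (sign +) -> bounds (-43/64, -21/32), value = -85/128
Edge 9: R (sign -) -> bounds (-43/64, -85/128), value = -171/256
Edge 10: B (sign +) -> bounds (-171/256, -85/128), value = -341/512
Game value = -341/512

-341/512


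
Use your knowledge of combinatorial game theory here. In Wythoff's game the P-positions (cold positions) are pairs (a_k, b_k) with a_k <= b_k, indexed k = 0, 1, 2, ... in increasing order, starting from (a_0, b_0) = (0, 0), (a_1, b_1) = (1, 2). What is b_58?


By Wythoff's theorem, a_k = floor(k * phi) and b_k = floor(k * phi^2) = a_k + k, where phi = (1 + sqrt(5))/2 is the golden ratio.
phi = (1 + sqrt(5))/2 = 1.618034
phi^2 = phi + 1 = 2.618034
k = 58
k * phi^2 = 58 * 2.618034 = 151.845971
b_58 = floor(k * phi^2) = 151 (check: a_58 + k = 93 + 58 = 151)

151


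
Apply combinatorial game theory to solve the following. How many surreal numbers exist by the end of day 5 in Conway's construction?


Day 0: {|} = 0 is born. Count = 1.
Day n: the number of surreal numbers born by day n is 2^(n+1) - 1.
By day 0: 2^1 - 1 = 1
By day 1: 2^2 - 1 = 3
By day 2: 2^3 - 1 = 7
By day 3: 2^4 - 1 = 15
By day 4: 2^5 - 1 = 31
By day 5: 2^6 - 1 = 63
By day 5: 63 surreal numbers.

63


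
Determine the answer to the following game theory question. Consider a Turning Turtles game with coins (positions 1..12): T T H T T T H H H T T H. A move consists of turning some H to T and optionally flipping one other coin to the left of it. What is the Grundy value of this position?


Coins: T T H T T T H H H T T H
Key fact: a single head at position k behaves exactly like a Nim heap of size k (turning it to T and optionally flipping a coin at j < k corresponds to moving the heap from k to j, or to 0), and heads combine as a disjunctive sum (two heads at the same place would cancel, matching j XOR j = 0). So the Nim-value is the XOR of the 1-indexed positions of the heads.
Face-up positions (1-indexed): [3, 7, 8, 9, 12]
XOR 0 with 3: 0 XOR 3 = 3
XOR 3 with 7: 3 XOR 7 = 4
XOR 4 with 8: 4 XOR 8 = 12
XOR 12 with 9: 12 XOR 9 = 5
XOR 5 with 12: 5 XOR 12 = 9
Nim-value = 9

9


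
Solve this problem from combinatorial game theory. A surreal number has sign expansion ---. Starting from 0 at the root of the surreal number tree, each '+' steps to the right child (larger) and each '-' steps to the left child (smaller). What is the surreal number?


Sign expansion: ---
Rule: track bounds (lo, hi), initially (-inf, +inf). On '+', the current value becomes lo and we move to the simplest number in (value, hi): value + 1 if hi = +inf, otherwise the midpoint (value + hi)/2. On '-', the current value becomes hi and we move to value - 1 if lo = -inf, otherwise the midpoint (lo + value)/2.
Start at 0.
Step 1: sign = -, move left. Bounds: (-inf, 0). Value = -1
Step 2: sign = -, move left. Bounds: (-inf, -1). Value = -2
Step 3: sign = -, move left. Bounds: (-inf, -2). Value = -3
The surreal number with sign expansion --- is -3.

-3


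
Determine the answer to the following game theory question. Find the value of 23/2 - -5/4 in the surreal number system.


x = 23/2, y = -5/4
Converting to common denominator: 4
x = 46/4, y = -5/4
x - y = 23/2 - -5/4 = 51/4

51/4


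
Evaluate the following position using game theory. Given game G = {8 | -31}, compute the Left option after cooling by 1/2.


Original game: {8 | -31} (a switch {a | b} with a > b).
Cooling by t (for t below the temperature (a - b)/2 = 39/2) taxes each move by t: {a | b} cooled by t is {a - t | b + t}.
Cooling amount: t = 1/2
Cooled Left option: 8 - 1/2 = 15/2
Cooled Right option: -31 + 1/2 = -61/2
Cooled game: {15/2 | -61/2}
Left option = 15/2

15/2


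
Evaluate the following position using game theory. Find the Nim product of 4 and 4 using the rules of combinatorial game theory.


Nim multiplication is bilinear over XOR: (u XOR v) * w = (u*w) XOR (v*w).
So we split each operand into its bit components and XOR the pairwise Nim products.
4 = 4 (as XOR of powers of 2).
4 = 4 (as XOR of powers of 2).
Using the standard Nim-product table on single bits:
  2*2 = 3,   2*4 = 8,   2*8 = 12,
  4*4 = 6,   4*8 = 11,  8*8 = 13,
and  1*x = x (identity), k*l = l*k (commutative).
Pairwise Nim products:
  4 * 4 = 6
XOR them: 6 = 6.
Result: 4 * 4 = 6 (in Nim).

6


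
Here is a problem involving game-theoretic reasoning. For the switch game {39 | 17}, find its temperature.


The game is {39 | 17}, a switch {a | b} with numbers a > b.
Cooling {a | b} by t gives {a - t | b + t}, which stops being hot when a - t = b + t, i.e. at t = (a - b)/2. So the temperature of a switch is (a - b)/2.
Temperature = (Left option - Right option) / 2
= (39 - (17)) / 2
= 22 / 2
= 11

11


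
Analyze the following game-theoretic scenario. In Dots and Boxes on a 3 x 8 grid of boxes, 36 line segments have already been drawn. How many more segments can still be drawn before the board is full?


Grid: 3 x 8 boxes, i.e. 4 rows and 9 columns of dots.
Horizontal edges: (rows + 1) * cols = 4 * 8 = 32
Vertical edges: rows * (cols + 1) = 3 * 9 = 27
Total edges: 32 + 27 = 59
Edges drawn: 36
Remaining: 59 - 36 = 23

23


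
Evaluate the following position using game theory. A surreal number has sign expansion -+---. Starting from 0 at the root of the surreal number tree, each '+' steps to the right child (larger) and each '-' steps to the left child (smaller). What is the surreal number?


Sign expansion: -+---
Rule: track bounds (lo, hi), initially (-inf, +inf). On '+', the current value becomes lo and we move to the simplest number in (value, hi): value + 1 if hi = +inf, otherwise the midpoint (value + hi)/2. On '-', the current value becomes hi and we move to value - 1 if lo = -inf, otherwise the midpoint (lo + value)/2.
Start at 0.
Step 1: sign = -, move left. Bounds: (-inf, 0). Value = -1
Step 2: sign = +, move right. Bounds: (-1, 0). Value = -1/2
Step 3: sign = -, move left. Bounds: (-1, -1/2). Value = -3/4
Step 4: sign = -, move left. Bounds: (-1, -3/4). Value = -7/8
Step 5: sign = -, move left. Bounds: (-1, -7/8). Value = -15/16
The surreal number with sign expansion -+--- is -15/16.

-15/16


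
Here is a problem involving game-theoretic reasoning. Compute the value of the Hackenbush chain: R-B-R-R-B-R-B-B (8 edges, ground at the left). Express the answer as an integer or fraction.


Edges (from ground): R-B-R-R-B-R-B-B
By Berlekamp's sign-expansion rule, a Blue-Red Hackenbush stalk has the value of the surreal number whose sign sequence is the edge sequence with B -> + and R -> -.
Sign sequence: -+--+-++
Trace the sign expansion in the surreal number tree, starting from 0:
Edge 1: R (sign -) -> bounds (-inf, 0), value = -1
Edge 2: B (sign +) -> bounds (-1, 0), value = -1/2
Edge 3: R (sign -) -> bounds (-1, -1/2), value = -3/4
Edge 4: R (sign -) -> bounds (-1, -3/4), value = -7/8
Edge 5: B (sign +) -> bounds (-7/8, -3/4), value = -13/16
Edge 6: R (sign -) -> bounds (-7/8, -13/16), value = -27/32
Edge 7: B (sign +) -> bounds (-27/32, -13/16), value = -53/64
Edge 8: B (sign +) -> bounds (-53/64, -13/16), value = -105/128
Game value = -105/128

-105/128


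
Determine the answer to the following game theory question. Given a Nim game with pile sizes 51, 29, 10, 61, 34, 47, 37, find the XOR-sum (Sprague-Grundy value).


We need the XOR (exclusive or) of all pile sizes.
After XOR-ing pile 1 (size 51): 0 XOR 51 = 51
After XOR-ing pile 2 (size 29): 51 XOR 29 = 46
After XOR-ing pile 3 (size 10): 46 XOR 10 = 36
After XOR-ing pile 4 (size 61): 36 XOR 61 = 25
After XOR-ing pile 5 (size 34): 25 XOR 34 = 59
After XOR-ing pile 6 (size 47): 59 XOR 47 = 20
After XOR-ing pile 7 (size 37): 20 XOR 37 = 49
The Nim-value of this position is 49.

49


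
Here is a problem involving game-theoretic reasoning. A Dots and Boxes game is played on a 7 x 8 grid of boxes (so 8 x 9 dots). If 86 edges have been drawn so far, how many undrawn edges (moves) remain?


Grid: 7 x 8 boxes, i.e. 8 rows and 9 columns of dots.
Horizontal edges: (rows + 1) * cols = 8 * 8 = 64
Vertical edges: rows * (cols + 1) = 7 * 9 = 63
Total edges: 64 + 63 = 127
Edges drawn: 86
Remaining: 127 - 86 = 41

41


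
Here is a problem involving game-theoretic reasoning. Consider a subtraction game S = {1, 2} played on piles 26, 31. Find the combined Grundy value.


Subtraction set: {1, 2}
For this subtraction set, G(n) = n mod 3 (period = max + 1 = 3).
Pile 1 (size 26): G(26) = 26 mod 3 = 2
Pile 2 (size 31): G(31) = 31 mod 3 = 1
Total Grundy value = XOR of all: 2 XOR 1 = 3

3


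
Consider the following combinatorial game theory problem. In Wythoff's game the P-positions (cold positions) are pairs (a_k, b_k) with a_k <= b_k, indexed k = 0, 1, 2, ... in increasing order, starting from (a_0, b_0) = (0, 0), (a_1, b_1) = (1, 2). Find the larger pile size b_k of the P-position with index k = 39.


By Wythoff's theorem, a_k = floor(k * phi) and b_k = floor(k * phi^2) = a_k + k, where phi = (1 + sqrt(5))/2 is the golden ratio.
phi = (1 + sqrt(5))/2 = 1.618034
phi^2 = phi + 1 = 2.618034
k = 39
k * phi^2 = 39 * 2.618034 = 102.103326
b_39 = floor(k * phi^2) = 102 (check: a_39 + k = 63 + 39 = 102)

102


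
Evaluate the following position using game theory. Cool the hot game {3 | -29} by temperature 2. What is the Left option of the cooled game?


Original game: {3 | -29} (a switch {a | b} with a > b).
Cooling by t (for t below the temperature (a - b)/2 = 16) taxes each move by t: {a | b} cooled by t is {a - t | b + t}.
Cooling amount: t = 2
Cooled Left option: 3 - 2 = 1
Cooled Right option: -29 + 2 = -27
Cooled game: {1 | -27}
Left option = 1

1


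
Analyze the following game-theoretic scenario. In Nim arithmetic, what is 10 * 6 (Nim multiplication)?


Nim multiplication is bilinear over XOR: (u XOR v) * w = (u*w) XOR (v*w).
So we split each operand into its bit components and XOR the pairwise Nim products.
10 = 2 + 8 (as XOR of powers of 2).
6 = 2 + 4 (as XOR of powers of 2).
Using the standard Nim-product table on single bits:
  2*2 = 3,   2*4 = 8,   2*8 = 12,
  4*4 = 6,   4*8 = 11,  8*8 = 13,
and  1*x = x (identity), k*l = l*k (commutative).
Pairwise Nim products:
  2 * 2 = 3
  2 * 4 = 8
  8 * 2 = 12
  8 * 4 = 11
XOR them: 3 XOR 8 XOR 12 XOR 11 = 12.
Result: 10 * 6 = 12 (in Nim).

12


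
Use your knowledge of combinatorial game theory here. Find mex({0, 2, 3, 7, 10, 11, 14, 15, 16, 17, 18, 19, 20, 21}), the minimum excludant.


Set = {0, 2, 3, 7, 10, 11, 14, 15, 16, 17, 18, 19, 20, 21}
0 is in the set.
1 is NOT in the set. This is the mex.
mex = 1

1


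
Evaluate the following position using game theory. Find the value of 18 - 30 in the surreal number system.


x = 18, y = 30
x - y = 18 - 30 = -12

-12


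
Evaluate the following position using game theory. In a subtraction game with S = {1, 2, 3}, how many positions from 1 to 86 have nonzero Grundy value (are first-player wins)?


Subtraction set S = {1, 2, 3}, so G(n) = n mod 4.
G(n) = 0 when n is a multiple of 4.
Multiples of 4 in [1, 86]: 21
N-positions (nonzero Grundy) = 86 - 21 = 65

65


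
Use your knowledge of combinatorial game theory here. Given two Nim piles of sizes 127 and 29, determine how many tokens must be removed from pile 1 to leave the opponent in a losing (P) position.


Piles: 127 and 29
Current XOR: 127 XOR 29 = 98 (non-zero, so this is an N-position).
To make the XOR zero, we need to find a move that balances the piles.
For pile 1 (size 127): target = 127 XOR 98 = 29
We reduce pile 1 from 127 to 29.
Tokens removed: 127 - 29 = 98
Verification: 29 XOR 29 = 0

98


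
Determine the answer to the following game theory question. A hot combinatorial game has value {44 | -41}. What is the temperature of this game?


The game is {44 | -41}, a switch {a | b} with numbers a > b.
Cooling {a | b} by t gives {a - t | b + t}, which stops being hot when a - t = b + t, i.e. at t = (a - b)/2. So the temperature of a switch is (a - b)/2.
Temperature = (Left option - Right option) / 2
= (44 - (-41)) / 2
= 85 / 2
= 85/2

85/2


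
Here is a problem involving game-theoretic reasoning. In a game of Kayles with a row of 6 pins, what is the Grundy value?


Kayles: a move removes 1 or 2 adjacent pins from a contiguous row.
Removing pins from a row of k leaves two independent rows (a, b) with a + b = k - 1 (one pin) or a + b = k - 2 (two pins); an end removal gives a = 0.
By Sprague-Grundy, G(k) = mex{ G(a) XOR G(b) } over all these splits. G(0) = 0.
G(1): splits (0,0):0^0=0 -> mex({0}) = 1
G(2): splits (0,1):0^1=1 (0,0):0^0=0 -> mex({0, 1}) = 2
G(3): splits (0,2):0^2=2 (1,1):1^1=0 (0,1):0^1=1 -> mex({0, 1, 2}) = 3
G(4): splits (0,3):0^3=3 (1,2):1^2=3 (0,2):0^2=2 (1,1):1^1=0 -> mex({0, 2, 3}) = 1
G(5): splits (0,4):0^1=1 (1,3):1^3=2 (2,2):2^2=0 (0,3):0^3=3 (1,2):1^2=3 -> mex({0, 1, 2, 3}) = 4
G(6) = mex({0, 1, 2, 4}) = 3
Therefore G(6) = 3.

3


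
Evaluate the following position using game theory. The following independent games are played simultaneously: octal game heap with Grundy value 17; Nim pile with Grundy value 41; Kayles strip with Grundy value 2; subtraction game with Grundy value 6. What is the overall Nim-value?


By the Sprague-Grundy theorem, the Grundy value of a sum of games is the XOR of individual Grundy values.
octal game heap: Grundy value = 17. Running XOR: 0 XOR 17 = 17
Nim pile: Grundy value = 41. Running XOR: 17 XOR 41 = 56
Kayles strip: Grundy value = 2. Running XOR: 56 XOR 2 = 58
subtraction game: Grundy value = 6. Running XOR: 58 XOR 6 = 60
The combined Grundy value is 60.

60


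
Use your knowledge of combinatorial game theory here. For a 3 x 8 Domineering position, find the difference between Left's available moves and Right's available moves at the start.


Board is 3 x 8 (rows x cols).
Left (vertical) placements: (rows-1) * cols = 2 * 8 = 16
Right (horizontal) placements: rows * (cols-1) = 3 * 7 = 21
Advantage = Left - Right = 16 - 21 = -5

-5


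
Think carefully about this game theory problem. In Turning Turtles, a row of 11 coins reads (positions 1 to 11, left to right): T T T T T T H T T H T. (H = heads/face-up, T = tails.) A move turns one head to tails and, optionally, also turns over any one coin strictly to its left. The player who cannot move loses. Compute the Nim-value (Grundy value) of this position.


Coins: T T T T T T H T T H T
Key fact: a single head at position k behaves exactly like a Nim heap of size k (turning it to T and optionally flipping a coin at j < k corresponds to moving the heap from k to j, or to 0), and heads combine as a disjunctive sum (two heads at the same place would cancel, matching j XOR j = 0). So the Nim-value is the XOR of the 1-indexed positions of the heads.
Face-up positions (1-indexed): [7, 10]
XOR 0 with 7: 0 XOR 7 = 7
XOR 7 with 10: 7 XOR 10 = 13
Nim-value = 13

13


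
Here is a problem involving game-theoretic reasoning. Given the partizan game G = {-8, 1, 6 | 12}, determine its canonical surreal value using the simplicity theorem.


Left options: {-8, 1, 6}, max = 6
Right options: {12}, min = 12
All options are numbers and max(Left) < min(Right), so by the simplicity theorem the value is the simplest (earliest-born) number strictly between 6 and 12.
Integers 7 through 11 all lie strictly between 6 and 12.
Among integers, the simplest (lowest birthday = smallest |n|; 0 is born on day 0, +-n on day n) is 7.
No non-integer in the interval can be simpler: if x is a non-integer in the interval, then floor(x) or ceil(x) also lies in the interval (the interval contains an integer), and both are proper prefixes of x's sign expansion, i.e. born earlier. So the game value is 7.
Game value = 7

7


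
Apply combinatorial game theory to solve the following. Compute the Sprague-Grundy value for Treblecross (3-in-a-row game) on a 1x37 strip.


Treblecross: place X on empty cells; 3-in-a-row wins.
Playing within two cells of an existing X lets the opponent win at once, so sensible play treats the cells i-2..i+2 around each X as dead. The player left with no safe cell loses, so this is a normal-play take-away game on strips of safe cells.
Placing X at cell i (0-indexed) of a strip of k safe cells leaves independent strips of sizes max(0, i-2) and max(0, k-i-3). Hence G(k) = mex{ G(max(0,i-2)) XOR G(max(0,k-i-3)) : 0 <= i < k }, with G(0) = 0.
G(1): splits (0,0):0^0=0 -> mex({0}) = 1
G(2): splits (0,0):0^0=0 -> mex({0}) = 1
G(3): splits (0,0):0^0=0 -> mex({0}) = 1
G(4): splits (0,1):0^1=1 (0,0):0^0=0 -> mex({0, 1}) = 2
G(5): splits (0,2):0^1=1 (0,1):0^1=1 (0,0):0^0=0 -> mex({0, 1}) = 2
G(6) = mex({1}) = 0
G(7) = mex({0, 1, 2}) = 3
G(8) = mex({0, 1, 2}) = 3
G(9) = mex({0, 2}) = 1
G(10) = mex({0, 2, 3}) = 1
G(11) = mex({0, 3}) = 1
G(12) = mex({1, 3}) = 0
G(13) = mex({0, 1, 2, 3}) = 4
G(14) = mex({0, 1, 2}) = 3
G(15) = mex({0, 1, 2}) = 3
G(16) = mex({0, 1, 2, 4}) = 3
G(17) = mex({0, 1, 3, 4}) = 2
G(18) = mex({0, 1, 3, 4}) = 2
G(19) = mex({0, 1, 3, 5}) = 2
G(20) = mex({0, 1, 2, 3, 5}) = 4
G(21) = mex({0, 1, 2, 3, 5}) = 4
G(22) = mex({1, 2, 6}) = 0
G(23) = mex({0, 1, 2, 3, 4, 6}) = 5
G(24) = mex({0, 1, 2, 3, 4}) = 5
G(25) = mex({0, 1, 3, 4, 7}) = 2
G(26) = mex({0, 1, 3, 4, 5, 7}) = 2
G(27) = mex({0, 1, 3, 5}) = 2
G(28) = mex({0, 1, 2, 5}) = 3
G(29) = mex({0, 1, 2, 4, 5, 6}) = 3
G(30) = mex({1, 2, 4, 6}) = 0
G(31) = mex({0, 1, 2, 3, 4, 6}) = 5
G(32) = mex({1, 2, 3, 4, 7}) = 0
G(33) = mex({0, 3, 7}) = 1
G(34) = mex({0, 2, 3, 5, 7}) = 1
G(35) = mex({0, 2, 3, 5, 6}) = 1
G(36) = mex({0, 1, 2, 5, 6}) = 3
G(37) = mex({0, 1, 2, 4, 5, 6}) = 3
Therefore G(37) = 3.

3


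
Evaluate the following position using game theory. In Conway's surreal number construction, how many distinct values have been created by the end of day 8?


Day 0: {|} = 0 is born. Count = 1.
Day n: the number of surreal numbers born by day n is 2^(n+1) - 1.
By day 0: 2^1 - 1 = 1
By day 1: 2^2 - 1 = 3
By day 2: 2^3 - 1 = 7
By day 3: 2^4 - 1 = 15
By day 4: 2^5 - 1 = 31
By day 5: 2^6 - 1 = 63
By day 6: 2^7 - 1 = 127
By day 7: 2^8 - 1 = 255
By day 8: 2^9 - 1 = 511
By day 8: 511 surreal numbers.

511


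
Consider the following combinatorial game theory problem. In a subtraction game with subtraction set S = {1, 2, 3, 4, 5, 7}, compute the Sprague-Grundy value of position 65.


The subtraction set is S = {1, 2, 3, 4, 5, 7}.
G(k) = mex{ G(k - s) : s in S, s <= k }. We compute iteratively: G(0) = 0.
G(1) = mex({0}) = 1
G(2) = mex({0, 1}) = 2
G(3) = mex({0, 1, 2}) = 3
G(4) = mex({0, 1, 2, 3}) = 4
G(5) = mex({0, 1, 2, 3, 4}) = 5
G(6) = mex({1, 2, 3, 4, 5}) = 0
G(7) = mex({0, 2, 3, 4, 5}) = 1
G(8) = mex({0, 1, 3, 4, 5}) = 2
G(9) = mex({0, 1, 2, 4, 5}) = 3
G(10) = mex({0, 1, 2, 3, 5}) = 4
G(11) = mex({0, 1, 2, 3, 4}) = 5
G(12) = mex({1, 2, 3, 4, 5}) = 0
Observe that G(6)..G(12) = 0, 1, 2, 3, 4, 5, 0 repeats G(0)..G(6) = 0, 1, 2, 3, 4, 5, 0.
For k >= max(S) = 7, G(k) is determined by the previous 7 values G(k-7)..G(k-1); a window of 7 consecutive values has recurred shifted by 6, so by induction G(k + 6) = G(k) for all k >= 0: the sequence is periodic from the start with period 6.
One period: G(0..5) = 0, 1, 2, 3, 4, 5.
65 mod 6 = 5, so G(65) = G(5) = 5.

5


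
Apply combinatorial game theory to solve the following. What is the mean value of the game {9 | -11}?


Game = {9 | -11}, a switch {a | b} with numbers a > b.
Its thermograph has left wall a - t and right wall b + t, which meet at t = (a - b)/2, where both equal (a + b)/2. So the mast (mean value) is at (a + b)/2.
Mean = (9 + (-11))/2 = -2/2 = -1

-1


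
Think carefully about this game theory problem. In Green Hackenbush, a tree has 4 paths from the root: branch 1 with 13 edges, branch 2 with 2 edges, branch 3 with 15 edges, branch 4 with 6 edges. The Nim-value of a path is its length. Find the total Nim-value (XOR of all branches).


The tree has 4 branches from the ground vertex.
In Green Hackenbush, the Nim-value of a simple path of length k is k.
Branch 1: length 13, Nim-value = 13
Branch 2: length 2, Nim-value = 2
Branch 3: length 15, Nim-value = 15
Branch 4: length 6, Nim-value = 6
Total Nim-value = XOR of all branch values:
0 XOR 13 = 13
13 XOR 2 = 15
15 XOR 15 = 0
0 XOR 6 = 6
Nim-value of the tree = 6

6


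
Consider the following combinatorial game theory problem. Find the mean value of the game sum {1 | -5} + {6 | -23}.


G1 = {1 | -5}, G2 = {6 | -23}
Each is a switch {a | b} with numbers a > b; its mean value is (a + b)/2, and mean value is additive over game sums: m(G1 + G2) = m(G1) + m(G2).
Mean of G1 = (1 + (-5))/2 = -4/2 = -2
Mean of G2 = (6 + (-23))/2 = -17/2 = -17/2
Mean of G1 + G2 = -2 + -17/2 = -21/2

-21/2


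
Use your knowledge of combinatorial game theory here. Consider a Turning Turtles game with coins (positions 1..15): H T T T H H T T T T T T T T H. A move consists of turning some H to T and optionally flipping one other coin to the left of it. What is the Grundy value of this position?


Coins: H T T T H H T T T T T T T T H
Key fact: a single head at position k behaves exactly like a Nim heap of size k (turning it to T and optionally flipping a coin at j < k corresponds to moving the heap from k to j, or to 0), and heads combine as a disjunctive sum (two heads at the same place would cancel, matching j XOR j = 0). So the Nim-value is the XOR of the 1-indexed positions of the heads.
Face-up positions (1-indexed): [1, 5, 6, 15]
XOR 0 with 1: 0 XOR 1 = 1
XOR 1 with 5: 1 XOR 5 = 4
XOR 4 with 6: 4 XOR 6 = 2
XOR 2 with 15: 2 XOR 15 = 13
Nim-value = 13

13
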